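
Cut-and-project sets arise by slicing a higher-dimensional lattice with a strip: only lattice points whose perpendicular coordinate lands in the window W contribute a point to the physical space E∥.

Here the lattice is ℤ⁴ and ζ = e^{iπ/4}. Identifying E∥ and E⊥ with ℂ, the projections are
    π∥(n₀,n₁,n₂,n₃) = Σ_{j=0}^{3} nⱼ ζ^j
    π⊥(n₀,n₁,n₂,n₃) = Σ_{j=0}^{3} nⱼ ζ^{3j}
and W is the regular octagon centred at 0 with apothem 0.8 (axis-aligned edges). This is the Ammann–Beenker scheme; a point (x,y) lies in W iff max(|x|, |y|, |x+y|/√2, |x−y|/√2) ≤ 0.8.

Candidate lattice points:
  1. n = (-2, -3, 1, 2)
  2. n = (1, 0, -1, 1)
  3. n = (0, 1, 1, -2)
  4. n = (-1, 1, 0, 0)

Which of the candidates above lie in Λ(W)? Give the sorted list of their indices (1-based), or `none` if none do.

Internal map: ζ^{3j} for j=0..3 gives (1,0), (−√2/2,√2/2), (0,−1), (√2/2,√2/2).
#1 (-2, -3, 1, 2): internal (1.53553, -1.70711); octagon support 2.29289 vs apothem 0.8 → ∉ W
#2 (1, 0, -1, 1): internal (1.70711, 1.70711); octagon support 2.41421 vs apothem 0.8 → ∉ W
#3 (0, 1, 1, -2): internal (-2.12132, -1.70711); octagon support 2.70711 vs apothem 0.8 → ∉ W
#4 (-1, 1, 0, 0): internal (-1.70711, 0.70711); octagon support 1.70711 vs apothem 0.8 → ∉ W

none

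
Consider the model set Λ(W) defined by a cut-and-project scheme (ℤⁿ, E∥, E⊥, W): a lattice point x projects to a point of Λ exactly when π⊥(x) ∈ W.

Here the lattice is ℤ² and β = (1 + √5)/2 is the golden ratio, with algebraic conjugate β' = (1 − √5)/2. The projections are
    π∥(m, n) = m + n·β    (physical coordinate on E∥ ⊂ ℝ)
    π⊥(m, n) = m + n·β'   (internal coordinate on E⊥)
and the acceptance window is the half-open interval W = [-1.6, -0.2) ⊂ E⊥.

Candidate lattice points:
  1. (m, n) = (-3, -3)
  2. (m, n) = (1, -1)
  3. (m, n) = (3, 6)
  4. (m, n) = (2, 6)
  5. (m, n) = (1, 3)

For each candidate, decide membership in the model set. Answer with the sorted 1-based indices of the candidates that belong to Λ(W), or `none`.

Compute β' = (1−√5)/2 = -0.618034, so π⊥(m,n) = m -0.618034·n.
[1] lift (-3,-3): star map gives -1.145898; window check -1.6 ≤ -1.145898 < -0.2 is true → IN Λ
[2] lift (1,-1): star map gives 1.618034; window check -1.6 ≤ 1.618034 < -0.2 is false → out
[3] lift (3,6): star map gives -0.708204; window check -1.6 ≤ -0.708204 < -0.2 is true → IN Λ
[4] lift (2,6): star map gives -1.708204; window check -1.6 ≤ -1.708204 < -0.2 is false → out
[5] lift (1,3): star map gives -0.854102; window check -1.6 ≤ -0.854102 < -0.2 is true → IN Λ

1, 3, 5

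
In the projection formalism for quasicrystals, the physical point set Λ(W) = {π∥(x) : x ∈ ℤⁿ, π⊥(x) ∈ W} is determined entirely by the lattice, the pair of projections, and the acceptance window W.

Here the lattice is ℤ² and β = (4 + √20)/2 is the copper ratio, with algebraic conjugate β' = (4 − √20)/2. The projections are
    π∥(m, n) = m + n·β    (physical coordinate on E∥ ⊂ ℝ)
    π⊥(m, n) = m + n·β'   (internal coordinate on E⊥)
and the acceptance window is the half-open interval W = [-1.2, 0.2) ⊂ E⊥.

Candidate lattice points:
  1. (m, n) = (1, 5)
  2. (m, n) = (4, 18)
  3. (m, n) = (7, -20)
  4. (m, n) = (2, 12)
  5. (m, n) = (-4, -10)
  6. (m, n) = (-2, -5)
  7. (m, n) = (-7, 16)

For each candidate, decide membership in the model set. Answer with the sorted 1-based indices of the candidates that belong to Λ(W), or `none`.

1, 2, 4, 6

β' = (4−√20)/2 ≈ -0.2361.
[1] lift (1,5): star map gives -0.1803; window check -1.2 ≤ -0.1803 < 0.2 is true → IN Λ
[2] lift (4,18): star map gives -0.2492; window check -1.2 ≤ -0.2492 < 0.2 is true → IN Λ
[3] lift (7,-20): star map gives 11.7214; window check -1.2 ≤ 11.7214 < 0.2 is false → out
[4] lift (2,12): star map gives -0.8328; window check -1.2 ≤ -0.8328 < 0.2 is true → IN Λ
[5] lift (-4,-10): star map gives -1.6393; window check -1.2 ≤ -1.6393 < 0.2 is false → out
[6] lift (-2,-5): star map gives -0.8197; window check -1.2 ≤ -0.8197 < 0.2 is true → IN Λ
[7] lift (-7,16): star map gives -10.7771; window check -1.2 ≤ -10.7771 < 0.2 is false → out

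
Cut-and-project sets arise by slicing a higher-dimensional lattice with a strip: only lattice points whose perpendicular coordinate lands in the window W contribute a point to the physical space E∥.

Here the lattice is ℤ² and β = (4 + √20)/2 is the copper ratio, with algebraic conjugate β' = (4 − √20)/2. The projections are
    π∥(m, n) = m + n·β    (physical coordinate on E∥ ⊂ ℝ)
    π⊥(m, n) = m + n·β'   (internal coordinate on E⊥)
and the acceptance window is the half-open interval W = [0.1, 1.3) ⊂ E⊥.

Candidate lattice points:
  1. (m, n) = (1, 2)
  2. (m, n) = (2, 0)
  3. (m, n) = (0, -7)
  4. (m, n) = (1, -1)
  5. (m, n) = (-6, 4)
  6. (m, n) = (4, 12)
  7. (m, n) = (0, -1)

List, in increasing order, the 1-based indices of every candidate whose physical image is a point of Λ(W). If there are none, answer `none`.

1, 4, 6, 7

β' = (4−√20)/2 ≈ -0.2361.
#1 (1,2): internal coord 1 + (2)·β' = +0.5279; +0.5279 ∈ [0.1, 1.3) → IN Λ
#2 (2,0): internal coord 2 + (0)·β' = +2.0000; +2.0000 ∉ [0.1, 1.3) → out
#3 (0,-7): internal coord 0 + (-7)·β' = +1.6525; +1.6525 ∉ [0.1, 1.3) → out
#4 (1,-1): internal coord 1 + (-1)·β' = +1.2361; +1.2361 ∈ [0.1, 1.3) → IN Λ
#5 (-6,4): internal coord -6 + (4)·β' = -6.9443; -6.9443 ∉ [0.1, 1.3) → out
#6 (4,12): internal coord 4 + (12)·β' = +1.1672; +1.1672 ∈ [0.1, 1.3) → IN Λ
#7 (0,-1): internal coord 0 + (-1)·β' = +0.2361; +0.2361 ∈ [0.1, 1.3) → IN Λ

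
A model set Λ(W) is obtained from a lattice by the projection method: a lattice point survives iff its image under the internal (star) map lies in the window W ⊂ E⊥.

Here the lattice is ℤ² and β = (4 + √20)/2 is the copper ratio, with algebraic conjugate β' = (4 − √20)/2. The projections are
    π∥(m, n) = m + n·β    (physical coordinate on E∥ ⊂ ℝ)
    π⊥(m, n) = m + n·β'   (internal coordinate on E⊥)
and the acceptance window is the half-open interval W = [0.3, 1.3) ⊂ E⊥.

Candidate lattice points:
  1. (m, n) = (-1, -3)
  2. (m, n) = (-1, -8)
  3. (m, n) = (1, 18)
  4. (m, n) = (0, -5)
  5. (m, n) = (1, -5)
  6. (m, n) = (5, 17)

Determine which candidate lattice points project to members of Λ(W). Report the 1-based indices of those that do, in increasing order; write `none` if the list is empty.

Numerically β ≈ 4.2361 and β' = −1/β ≈ -0.2361.
[1] lift (-1,-3): star map gives -0.2918; window check 0.3 ≤ -0.2918 < 1.3 is false → out
[2] lift (-1,-8): star map gives 0.8885; window check 0.3 ≤ 0.8885 < 1.3 is true → IN Λ
[3] lift (1,18): star map gives -3.2492; window check 0.3 ≤ -3.2492 < 1.3 is false → out
[4] lift (0,-5): star map gives 1.1803; window check 0.3 ≤ 1.1803 < 1.3 is true → IN Λ
[5] lift (1,-5): star map gives 2.1803; window check 0.3 ≤ 2.1803 < 1.3 is false → out
[6] lift (5,17): star map gives 0.9868; window check 0.3 ≤ 0.9868 < 1.3 is true → IN Λ

2, 4, 6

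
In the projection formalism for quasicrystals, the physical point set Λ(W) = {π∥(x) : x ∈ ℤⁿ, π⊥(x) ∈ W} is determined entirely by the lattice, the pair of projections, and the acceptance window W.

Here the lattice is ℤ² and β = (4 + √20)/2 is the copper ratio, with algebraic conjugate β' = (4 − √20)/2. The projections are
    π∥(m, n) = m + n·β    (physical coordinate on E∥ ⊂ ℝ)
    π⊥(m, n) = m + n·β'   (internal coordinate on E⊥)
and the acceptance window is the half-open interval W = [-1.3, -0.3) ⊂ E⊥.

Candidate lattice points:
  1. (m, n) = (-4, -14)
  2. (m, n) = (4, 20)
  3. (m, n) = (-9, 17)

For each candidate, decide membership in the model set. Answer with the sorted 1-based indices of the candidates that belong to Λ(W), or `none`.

1, 2

β' = (4−√20)/2 ≈ -0.2361.
#1 (-4,-14): internal coord -4 + (-14)·β' = -0.6950; -0.6950 ∈ [-1.3, -0.3) → IN Λ
#2 (4,20): internal coord 4 + (20)·β' = -0.7214; -0.7214 ∈ [-1.3, -0.3) → IN Λ
#3 (-9,17): internal coord -9 + (17)·β' = -13.0132; -13.0132 ∉ [-1.3, -0.3) → out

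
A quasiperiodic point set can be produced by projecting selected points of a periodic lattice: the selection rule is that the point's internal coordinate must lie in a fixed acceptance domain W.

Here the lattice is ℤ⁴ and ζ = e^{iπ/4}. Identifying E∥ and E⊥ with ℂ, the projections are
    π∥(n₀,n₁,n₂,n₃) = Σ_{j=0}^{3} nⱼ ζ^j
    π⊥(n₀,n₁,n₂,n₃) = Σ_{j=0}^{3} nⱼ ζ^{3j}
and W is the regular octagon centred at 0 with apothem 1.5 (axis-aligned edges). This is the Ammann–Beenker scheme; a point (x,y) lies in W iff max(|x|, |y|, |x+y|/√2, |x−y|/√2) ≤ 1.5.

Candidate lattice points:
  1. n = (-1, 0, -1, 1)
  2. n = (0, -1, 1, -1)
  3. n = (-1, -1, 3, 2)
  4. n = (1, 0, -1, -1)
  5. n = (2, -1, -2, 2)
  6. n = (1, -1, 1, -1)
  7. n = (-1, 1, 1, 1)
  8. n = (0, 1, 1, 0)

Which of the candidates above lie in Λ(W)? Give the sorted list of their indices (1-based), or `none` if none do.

With ζ = e^{iπ/4} the internal vectors are ζ^0,ζ^3,ζ^6,ζ^9.
#1 (-1, 0, -1, 1): internal (-0.29289, 1.70711); octagon support 1.70711 vs apothem 1.5 → ∉ W
#2 (0, -1, 1, -1): internal (0.00000, -2.41421); octagon support 2.41421 vs apothem 1.5 → ∉ W
#3 (-1, -1, 3, 2): internal (1.12132, -2.29289); octagon support 2.41421 vs apothem 1.5 → ∉ W
#4 (1, 0, -1, -1): internal (0.29289, 0.29289); octagon support 0.41421 vs apothem 1.5 → ∈ W
#5 (2, -1, -2, 2): internal (4.12132, 2.70711); octagon support 4.82843 vs apothem 1.5 → ∉ W
#6 (1, -1, 1, -1): internal (1.00000, -2.41421); octagon support 2.41421 vs apothem 1.5 → ∉ W
#7 (-1, 1, 1, 1): internal (-1.00000, 0.41421); octagon support 1.00000 vs apothem 1.5 → ∈ W
#8 (0, 1, 1, 0): internal (-0.70711, -0.29289); octagon support 0.70711 vs apothem 1.5 → ∈ W

4, 7, 8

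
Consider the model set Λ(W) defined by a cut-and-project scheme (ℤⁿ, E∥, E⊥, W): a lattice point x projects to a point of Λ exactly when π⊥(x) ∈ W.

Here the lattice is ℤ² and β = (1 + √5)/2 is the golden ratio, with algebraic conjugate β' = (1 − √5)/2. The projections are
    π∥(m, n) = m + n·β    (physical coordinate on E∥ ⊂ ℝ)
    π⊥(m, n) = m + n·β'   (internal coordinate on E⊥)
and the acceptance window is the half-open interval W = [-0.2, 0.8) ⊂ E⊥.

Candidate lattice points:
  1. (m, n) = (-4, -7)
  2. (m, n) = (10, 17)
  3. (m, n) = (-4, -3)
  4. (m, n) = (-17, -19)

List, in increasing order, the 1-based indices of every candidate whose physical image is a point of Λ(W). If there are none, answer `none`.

β' = (1−√5)/2 ≈ -0.6180.
candidate 1: (m,n)=(-4,-7) → π∥ = -4-7·β ≈ -15.3262, π⊥ = -4-7·β' ≈ 0.3262 ∈ [-0.2, 0.8) ⇒ IN Λ
candidate 2: (m,n)=(10,17) → π∥ = 10+17·β ≈ 37.5066, π⊥ = 10+17·β' ≈ -0.5066 ∉ [-0.2, 0.8) ⇒ out
candidate 3: (m,n)=(-4,-3) → π∥ = -4-3·β ≈ -8.8541, π⊥ = -4-3·β' ≈ -2.1459 ∉ [-0.2, 0.8) ⇒ out
candidate 4: (m,n)=(-17,-19) → π∥ = -17-19·β ≈ -47.7426, π⊥ = -17-19·β' ≈ -5.2574 ∉ [-0.2, 0.8) ⇒ out

1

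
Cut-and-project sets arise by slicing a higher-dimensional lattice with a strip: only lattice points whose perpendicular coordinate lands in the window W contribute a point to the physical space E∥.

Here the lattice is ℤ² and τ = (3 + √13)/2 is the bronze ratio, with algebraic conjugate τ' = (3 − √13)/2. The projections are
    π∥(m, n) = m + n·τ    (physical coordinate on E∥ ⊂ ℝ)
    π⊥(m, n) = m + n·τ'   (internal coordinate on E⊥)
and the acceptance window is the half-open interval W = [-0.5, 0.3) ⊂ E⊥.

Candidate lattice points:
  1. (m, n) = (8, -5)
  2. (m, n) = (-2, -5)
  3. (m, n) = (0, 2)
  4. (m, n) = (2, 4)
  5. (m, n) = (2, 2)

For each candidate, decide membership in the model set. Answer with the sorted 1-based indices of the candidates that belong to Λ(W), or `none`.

2

Numerically τ ≈ 3.30278 and τ' = −1/τ ≈ -0.30278.
candidate 1: (m,n)=(8,-5) → π∥ = 8-5·τ ≈ -8.51388, π⊥ = 8-5·τ' ≈ 9.51388 ∉ [-0.5, 0.3) ⇒ out
candidate 2: (m,n)=(-2,-5) → π∥ = -2-5·τ ≈ -18.51388, π⊥ = -2-5·τ' ≈ -0.48612 ∈ [-0.5, 0.3) ⇒ IN Λ
candidate 3: (m,n)=(0,2) → π∥ = 0+2·τ ≈ 6.60555, π⊥ = 0+2·τ' ≈ -0.60555 ∉ [-0.5, 0.3) ⇒ out
candidate 4: (m,n)=(2,4) → π∥ = 2+4·τ ≈ 15.21110, π⊥ = 2+4·τ' ≈ 0.78890 ∉ [-0.5, 0.3) ⇒ out
candidate 5: (m,n)=(2,2) → π∥ = 2+2·τ ≈ 8.60555, π⊥ = 2+2·τ' ≈ 1.39445 ∉ [-0.5, 0.3) ⇒ out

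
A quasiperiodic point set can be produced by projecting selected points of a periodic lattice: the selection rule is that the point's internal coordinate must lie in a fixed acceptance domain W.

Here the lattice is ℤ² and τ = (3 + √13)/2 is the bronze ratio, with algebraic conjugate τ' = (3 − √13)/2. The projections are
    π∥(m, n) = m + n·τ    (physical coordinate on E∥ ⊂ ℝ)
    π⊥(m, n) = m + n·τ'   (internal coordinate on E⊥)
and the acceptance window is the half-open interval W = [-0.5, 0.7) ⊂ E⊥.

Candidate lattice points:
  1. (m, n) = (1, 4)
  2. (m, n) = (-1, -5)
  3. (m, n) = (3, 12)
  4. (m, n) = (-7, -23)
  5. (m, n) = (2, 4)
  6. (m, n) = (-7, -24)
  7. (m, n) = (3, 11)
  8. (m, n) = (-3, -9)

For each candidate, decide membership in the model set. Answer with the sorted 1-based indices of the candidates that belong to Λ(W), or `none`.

1, 2, 4, 6, 7, 8

τ' = (3−√13)/2 ≈ -0.302776.
#1 (1,4): internal coord 1 + (4)·τ' = -0.211103; -0.211103 ∈ [-0.5, 0.7) → IN Λ
#2 (-1,-5): internal coord -1 + (-5)·τ' = +0.513878; +0.513878 ∈ [-0.5, 0.7) → IN Λ
#3 (3,12): internal coord 3 + (12)·τ' = -0.633308; -0.633308 ∉ [-0.5, 0.7) → out
#4 (-7,-23): internal coord -7 + (-23)·τ' = -0.036160; -0.036160 ∈ [-0.5, 0.7) → IN Λ
#5 (2,4): internal coord 2 + (4)·τ' = +0.788897; +0.788897 ∉ [-0.5, 0.7) → out
#6 (-7,-24): internal coord -7 + (-24)·τ' = +0.266615; +0.266615 ∈ [-0.5, 0.7) → IN Λ
#7 (3,11): internal coord 3 + (11)·τ' = -0.330532; -0.330532 ∈ [-0.5, 0.7) → IN Λ
#8 (-3,-9): internal coord -3 + (-9)·τ' = -0.275019; -0.275019 ∈ [-0.5, 0.7) → IN Λ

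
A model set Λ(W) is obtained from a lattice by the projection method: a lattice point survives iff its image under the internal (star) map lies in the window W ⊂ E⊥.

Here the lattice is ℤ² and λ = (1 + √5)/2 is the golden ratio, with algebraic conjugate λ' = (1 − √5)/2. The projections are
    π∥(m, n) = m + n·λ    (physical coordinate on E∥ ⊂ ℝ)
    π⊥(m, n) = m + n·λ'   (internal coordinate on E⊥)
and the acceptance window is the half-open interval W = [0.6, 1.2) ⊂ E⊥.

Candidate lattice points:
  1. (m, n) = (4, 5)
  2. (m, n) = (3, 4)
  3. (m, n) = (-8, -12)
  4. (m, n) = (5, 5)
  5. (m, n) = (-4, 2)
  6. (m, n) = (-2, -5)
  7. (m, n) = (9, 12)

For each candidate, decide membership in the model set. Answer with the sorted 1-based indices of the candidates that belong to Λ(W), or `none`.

1, 6

Compute λ' = (1−√5)/2 = -0.61803, so π⊥(m,n) = m -0.61803·n.
[1] lift (4,5): star map gives 0.90983; window check 0.6 ≤ 0.90983 < 1.2 is true → IN Λ
[2] lift (3,4): star map gives 0.52786; window check 0.6 ≤ 0.52786 < 1.2 is false → out
[3] lift (-8,-12): star map gives -0.58359; window check 0.6 ≤ -0.58359 < 1.2 is false → out
[4] lift (5,5): star map gives 1.90983; window check 0.6 ≤ 1.90983 < 1.2 is false → out
[5] lift (-4,2): star map gives -5.23607; window check 0.6 ≤ -5.23607 < 1.2 is false → out
[6] lift (-2,-5): star map gives 1.09017; window check 0.6 ≤ 1.09017 < 1.2 is true → IN Λ
[7] lift (9,12): star map gives 1.58359; window check 0.6 ≤ 1.58359 < 1.2 is false → out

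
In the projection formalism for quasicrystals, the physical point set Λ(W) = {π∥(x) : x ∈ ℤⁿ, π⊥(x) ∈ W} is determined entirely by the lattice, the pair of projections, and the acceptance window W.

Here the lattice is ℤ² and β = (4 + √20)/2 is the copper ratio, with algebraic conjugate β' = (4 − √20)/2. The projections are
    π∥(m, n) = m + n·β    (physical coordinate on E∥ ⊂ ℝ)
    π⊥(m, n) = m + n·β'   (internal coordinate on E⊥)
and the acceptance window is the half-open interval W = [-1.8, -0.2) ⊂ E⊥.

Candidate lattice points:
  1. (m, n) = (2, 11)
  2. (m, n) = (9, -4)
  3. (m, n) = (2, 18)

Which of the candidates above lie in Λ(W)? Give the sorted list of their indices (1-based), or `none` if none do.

1

Compute β' = (4−√20)/2 = -0.23607, so π⊥(m,n) = m -0.23607·n.
#1 (2,11): internal coord 2 + (11)·β' = -0.59675; -0.59675 ∈ [-1.8, -0.2) → IN Λ
#2 (9,-4): internal coord 9 + (-4)·β' = +9.94427; +9.94427 ∉ [-1.8, -0.2) → out
#3 (2,18): internal coord 2 + (18)·β' = -2.24922; -2.24922 ∉ [-1.8, -0.2) → out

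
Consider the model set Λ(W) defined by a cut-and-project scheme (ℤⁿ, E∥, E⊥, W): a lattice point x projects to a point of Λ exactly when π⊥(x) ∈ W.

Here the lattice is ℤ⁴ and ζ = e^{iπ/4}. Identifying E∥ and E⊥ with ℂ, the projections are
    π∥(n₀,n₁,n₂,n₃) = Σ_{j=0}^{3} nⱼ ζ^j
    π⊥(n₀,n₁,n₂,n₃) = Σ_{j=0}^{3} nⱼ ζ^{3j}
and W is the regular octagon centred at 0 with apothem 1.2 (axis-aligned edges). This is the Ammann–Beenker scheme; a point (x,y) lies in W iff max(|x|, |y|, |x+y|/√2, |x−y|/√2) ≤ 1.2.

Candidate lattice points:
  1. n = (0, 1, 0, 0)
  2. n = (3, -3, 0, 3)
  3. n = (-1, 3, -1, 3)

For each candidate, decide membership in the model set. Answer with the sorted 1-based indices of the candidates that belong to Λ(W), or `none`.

With ζ = e^{iπ/4} the internal vectors are ζ^0,ζ^3,ζ^6,ζ^9.
candidate 1: n = (0, 1, 0, 0) → π⊥ ≈ (-0.7071, +0.7071); max(|x|,|y|,|x±y|/√2) = 1.0000 ≤ 1.2 ⇒ ∈ W
candidate 2: n = (3, -3, 0, 3) → π⊥ ≈ (+7.2426, +0.0000); max(|x|,|y|,|x±y|/√2) = 7.2426 > 1.2 ⇒ ∉ W
candidate 3: n = (-1, 3, -1, 3) → π⊥ ≈ (-1.0000, +5.2426); max(|x|,|y|,|x±y|/√2) = 5.2426 > 1.2 ⇒ ∉ W

1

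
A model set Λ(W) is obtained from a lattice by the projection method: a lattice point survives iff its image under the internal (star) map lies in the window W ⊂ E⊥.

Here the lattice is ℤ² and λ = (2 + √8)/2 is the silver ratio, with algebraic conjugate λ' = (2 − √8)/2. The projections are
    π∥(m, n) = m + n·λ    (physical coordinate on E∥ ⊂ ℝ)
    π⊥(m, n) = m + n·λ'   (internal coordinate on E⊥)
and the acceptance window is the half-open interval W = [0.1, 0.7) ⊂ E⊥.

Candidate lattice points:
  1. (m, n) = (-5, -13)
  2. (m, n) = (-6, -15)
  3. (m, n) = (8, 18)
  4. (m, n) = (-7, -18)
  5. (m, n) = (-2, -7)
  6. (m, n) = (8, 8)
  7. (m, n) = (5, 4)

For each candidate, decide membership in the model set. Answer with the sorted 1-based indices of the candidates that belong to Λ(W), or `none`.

Numerically λ ≈ 2.41421 and λ' = −1/λ ≈ -0.41421.
[1] lift (-5,-13): star map gives 0.38478; window check 0.1 ≤ 0.38478 < 0.7 is true → IN Λ
[2] lift (-6,-15): star map gives 0.21320; window check 0.1 ≤ 0.21320 < 0.7 is true → IN Λ
[3] lift (8,18): star map gives 0.54416; window check 0.1 ≤ 0.54416 < 0.7 is true → IN Λ
[4] lift (-7,-18): star map gives 0.45584; window check 0.1 ≤ 0.45584 < 0.7 is true → IN Λ
[5] lift (-2,-7): star map gives 0.89949; window check 0.1 ≤ 0.89949 < 0.7 is false → out
[6] lift (8,8): star map gives 4.68629; window check 0.1 ≤ 4.68629 < 0.7 is false → out
[7] lift (5,4): star map gives 3.34315; window check 0.1 ≤ 3.34315 < 0.7 is false → out

1, 2, 3, 4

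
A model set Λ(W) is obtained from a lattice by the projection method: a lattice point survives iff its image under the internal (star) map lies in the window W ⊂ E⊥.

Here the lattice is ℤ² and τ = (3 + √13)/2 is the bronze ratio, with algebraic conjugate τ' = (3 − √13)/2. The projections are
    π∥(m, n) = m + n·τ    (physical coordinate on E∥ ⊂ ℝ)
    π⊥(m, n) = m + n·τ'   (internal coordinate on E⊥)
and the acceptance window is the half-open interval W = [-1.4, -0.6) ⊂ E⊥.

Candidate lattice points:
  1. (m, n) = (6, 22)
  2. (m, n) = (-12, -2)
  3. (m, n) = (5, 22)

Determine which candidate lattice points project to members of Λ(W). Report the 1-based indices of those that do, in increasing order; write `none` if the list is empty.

Compute τ' = (3−√13)/2 = -0.302776, so π⊥(m,n) = m -0.302776·n.
candidate 1: (m,n)=(6,22) → π∥ = 6+22·τ ≈ 78.661064, π⊥ = 6+22·τ' ≈ -0.661064 ∈ [-1.4, -0.6) ⇒ IN Λ
candidate 2: (m,n)=(-12,-2) → π∥ = -12-2·τ ≈ -18.605551, π⊥ = -12-2·τ' ≈ -11.394449 ∉ [-1.4, -0.6) ⇒ out
candidate 3: (m,n)=(5,22) → π∥ = 5+22·τ ≈ 77.661064, π⊥ = 5+22·τ' ≈ -1.661064 ∉ [-1.4, -0.6) ⇒ out

1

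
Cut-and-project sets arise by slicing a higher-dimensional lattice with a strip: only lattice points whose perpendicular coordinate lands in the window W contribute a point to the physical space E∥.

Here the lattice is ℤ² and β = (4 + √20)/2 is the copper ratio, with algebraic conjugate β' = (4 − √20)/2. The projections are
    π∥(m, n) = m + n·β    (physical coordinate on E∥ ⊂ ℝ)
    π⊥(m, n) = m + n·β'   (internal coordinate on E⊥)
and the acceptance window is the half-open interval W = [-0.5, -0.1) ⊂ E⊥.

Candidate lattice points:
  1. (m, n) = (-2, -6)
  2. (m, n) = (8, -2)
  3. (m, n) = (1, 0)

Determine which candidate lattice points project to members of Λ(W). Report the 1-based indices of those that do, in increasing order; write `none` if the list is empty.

none

β' = (4−√20)/2 ≈ -0.2361.
#1 (-2,-6): internal coord -2 + (-6)·β' = -0.5836; -0.5836 ∉ [-0.5, -0.1) → out
#2 (8,-2): internal coord 8 + (-2)·β' = +8.4721; +8.4721 ∉ [-0.5, -0.1) → out
#3 (1,0): internal coord 1 + (0)·β' = +1.0000; +1.0000 ∉ [-0.5, -0.1) → out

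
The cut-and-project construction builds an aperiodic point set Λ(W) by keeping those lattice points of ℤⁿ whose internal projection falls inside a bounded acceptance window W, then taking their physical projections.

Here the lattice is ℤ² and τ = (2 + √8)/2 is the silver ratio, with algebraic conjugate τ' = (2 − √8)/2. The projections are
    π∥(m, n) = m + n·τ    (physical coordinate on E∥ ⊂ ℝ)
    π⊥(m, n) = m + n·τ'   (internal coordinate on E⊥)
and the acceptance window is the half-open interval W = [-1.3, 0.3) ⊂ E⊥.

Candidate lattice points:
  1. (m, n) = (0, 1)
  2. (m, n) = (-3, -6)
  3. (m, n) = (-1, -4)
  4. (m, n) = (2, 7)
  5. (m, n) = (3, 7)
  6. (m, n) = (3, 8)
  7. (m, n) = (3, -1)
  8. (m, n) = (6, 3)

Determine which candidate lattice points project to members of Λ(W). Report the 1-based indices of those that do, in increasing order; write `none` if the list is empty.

1, 2, 4, 5, 6

Compute τ' = (2−√8)/2 = -0.414214, so π⊥(m,n) = m -0.414214·n.
#1 (0,1): internal coord 0 + (1)·τ' = -0.414214; -0.414214 ∈ [-1.3, 0.3) → IN Λ
#2 (-3,-6): internal coord -3 + (-6)·τ' = -0.514719; -0.514719 ∈ [-1.3, 0.3) → IN Λ
#3 (-1,-4): internal coord -1 + (-4)·τ' = +0.656854; +0.656854 ∉ [-1.3, 0.3) → out
#4 (2,7): internal coord 2 + (7)·τ' = -0.899495; -0.899495 ∈ [-1.3, 0.3) → IN Λ
#5 (3,7): internal coord 3 + (7)·τ' = +0.100505; +0.100505 ∈ [-1.3, 0.3) → IN Λ
#6 (3,8): internal coord 3 + (8)·τ' = -0.313708; -0.313708 ∈ [-1.3, 0.3) → IN Λ
#7 (3,-1): internal coord 3 + (-1)·τ' = +3.414214; +3.414214 ∉ [-1.3, 0.3) → out
#8 (6,3): internal coord 6 + (3)·τ' = +4.757359; +4.757359 ∉ [-1.3, 0.3) → out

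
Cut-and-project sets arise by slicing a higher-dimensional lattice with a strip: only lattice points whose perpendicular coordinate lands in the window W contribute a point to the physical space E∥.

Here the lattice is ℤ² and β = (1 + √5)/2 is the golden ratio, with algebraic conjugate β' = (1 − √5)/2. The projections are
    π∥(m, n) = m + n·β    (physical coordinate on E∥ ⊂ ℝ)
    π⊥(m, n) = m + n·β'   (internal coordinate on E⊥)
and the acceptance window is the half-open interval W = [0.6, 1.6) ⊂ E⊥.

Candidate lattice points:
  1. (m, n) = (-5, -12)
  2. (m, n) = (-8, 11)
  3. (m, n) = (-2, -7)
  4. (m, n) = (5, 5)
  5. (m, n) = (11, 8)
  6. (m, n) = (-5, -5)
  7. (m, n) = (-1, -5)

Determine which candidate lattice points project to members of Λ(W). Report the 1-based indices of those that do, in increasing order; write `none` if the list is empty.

Numerically β ≈ 1.6180 and β' = −1/β ≈ -0.6180.
candidate 1: (m,n)=(-5,-12) → π∥ = -5-12·β ≈ -24.4164, π⊥ = -5-12·β' ≈ 2.4164 ∉ [0.6, 1.6) ⇒ out
candidate 2: (m,n)=(-8,11) → π∥ = -8+11·β ≈ 9.7984, π⊥ = -8+11·β' ≈ -14.7984 ∉ [0.6, 1.6) ⇒ out
candidate 3: (m,n)=(-2,-7) → π∥ = -2-7·β ≈ -13.3262, π⊥ = -2-7·β' ≈ 2.3262 ∉ [0.6, 1.6) ⇒ out
candidate 4: (m,n)=(5,5) → π∥ = 5+5·β ≈ 13.0902, π⊥ = 5+5·β' ≈ 1.9098 ∉ [0.6, 1.6) ⇒ out
candidate 5: (m,n)=(11,8) → π∥ = 11+8·β ≈ 23.9443, π⊥ = 11+8·β' ≈ 6.0557 ∉ [0.6, 1.6) ⇒ out
candidate 6: (m,n)=(-5,-5) → π∥ = -5-5·β ≈ -13.0902, π⊥ = -5-5·β' ≈ -1.9098 ∉ [0.6, 1.6) ⇒ out
candidate 7: (m,n)=(-1,-5) → π∥ = -1-5·β ≈ -9.0902, π⊥ = -1-5·β' ≈ 2.0902 ∉ [0.6, 1.6) ⇒ out

none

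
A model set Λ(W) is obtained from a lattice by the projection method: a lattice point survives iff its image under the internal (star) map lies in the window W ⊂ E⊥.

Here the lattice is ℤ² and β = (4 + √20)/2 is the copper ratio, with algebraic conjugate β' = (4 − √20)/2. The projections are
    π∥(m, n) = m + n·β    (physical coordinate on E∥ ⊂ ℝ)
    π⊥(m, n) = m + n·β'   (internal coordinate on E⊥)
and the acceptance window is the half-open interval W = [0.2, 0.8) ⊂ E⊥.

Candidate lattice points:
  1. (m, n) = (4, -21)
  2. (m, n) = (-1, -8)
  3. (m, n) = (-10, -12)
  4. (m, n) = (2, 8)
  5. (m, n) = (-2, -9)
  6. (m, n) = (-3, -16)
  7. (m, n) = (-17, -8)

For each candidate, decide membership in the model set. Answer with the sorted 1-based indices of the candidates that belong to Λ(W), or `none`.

Compute β' = (4−√20)/2 = -0.2361, so π⊥(m,n) = m -0.2361·n.
candidate 1: (m,n)=(4,-21) → π∥ = 4-21·β ≈ -84.9574, π⊥ = 4-21·β' ≈ 8.9574 ∉ [0.2, 0.8) ⇒ out
candidate 2: (m,n)=(-1,-8) → π∥ = -1-8·β ≈ -34.8885, π⊥ = -1-8·β' ≈ 0.8885 ∉ [0.2, 0.8) ⇒ out
candidate 3: (m,n)=(-10,-12) → π∥ = -10-12·β ≈ -60.8328, π⊥ = -10-12·β' ≈ -7.1672 ∉ [0.2, 0.8) ⇒ out
candidate 4: (m,n)=(2,8) → π∥ = 2+8·β ≈ 35.8885, π⊥ = 2+8·β' ≈ 0.1115 ∉ [0.2, 0.8) ⇒ out
candidate 5: (m,n)=(-2,-9) → π∥ = -2-9·β ≈ -40.1246, π⊥ = -2-9·β' ≈ 0.1246 ∉ [0.2, 0.8) ⇒ out
candidate 6: (m,n)=(-3,-16) → π∥ = -3-16·β ≈ -70.7771, π⊥ = -3-16·β' ≈ 0.7771 ∈ [0.2, 0.8) ⇒ IN Λ
candidate 7: (m,n)=(-17,-8) → π∥ = -17-8·β ≈ -50.8885, π⊥ = -17-8·β' ≈ -15.1115 ∉ [0.2, 0.8) ⇒ out

6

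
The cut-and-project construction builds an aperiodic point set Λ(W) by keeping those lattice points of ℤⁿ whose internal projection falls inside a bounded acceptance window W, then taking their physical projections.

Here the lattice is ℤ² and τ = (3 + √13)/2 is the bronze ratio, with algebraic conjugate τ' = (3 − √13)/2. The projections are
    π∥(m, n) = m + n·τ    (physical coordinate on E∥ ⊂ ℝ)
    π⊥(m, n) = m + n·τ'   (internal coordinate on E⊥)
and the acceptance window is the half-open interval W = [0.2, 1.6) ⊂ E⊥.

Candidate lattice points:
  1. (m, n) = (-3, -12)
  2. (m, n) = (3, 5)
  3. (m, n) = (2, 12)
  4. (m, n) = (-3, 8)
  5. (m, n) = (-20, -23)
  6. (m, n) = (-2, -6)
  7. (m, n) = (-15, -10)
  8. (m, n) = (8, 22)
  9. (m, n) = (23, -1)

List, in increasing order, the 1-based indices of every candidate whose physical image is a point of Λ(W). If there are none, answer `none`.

1, 2, 8

Compute τ' = (3−√13)/2 = -0.302776, so π⊥(m,n) = m -0.302776·n.
#1 (-3,-12): internal coord -3 + (-12)·τ' = +0.633308; +0.633308 ∈ [0.2, 1.6) → IN Λ
#2 (3,5): internal coord 3 + (5)·τ' = +1.486122; +1.486122 ∈ [0.2, 1.6) → IN Λ
#3 (2,12): internal coord 2 + (12)·τ' = -1.633308; -1.633308 ∉ [0.2, 1.6) → out
#4 (-3,8): internal coord -3 + (8)·τ' = -5.422205; -5.422205 ∉ [0.2, 1.6) → out
#5 (-20,-23): internal coord -20 + (-23)·τ' = -13.036160; -13.036160 ∉ [0.2, 1.6) → out
#6 (-2,-6): internal coord -2 + (-6)·τ' = -0.183346; -0.183346 ∉ [0.2, 1.6) → out
#7 (-15,-10): internal coord -15 + (-10)·τ' = -11.972244; -11.972244 ∉ [0.2, 1.6) → out
#8 (8,22): internal coord 8 + (22)·τ' = +1.338936; +1.338936 ∈ [0.2, 1.6) → IN Λ
#9 (23,-1): internal coord 23 + (-1)·τ' = +23.302776; +23.302776 ∉ [0.2, 1.6) → out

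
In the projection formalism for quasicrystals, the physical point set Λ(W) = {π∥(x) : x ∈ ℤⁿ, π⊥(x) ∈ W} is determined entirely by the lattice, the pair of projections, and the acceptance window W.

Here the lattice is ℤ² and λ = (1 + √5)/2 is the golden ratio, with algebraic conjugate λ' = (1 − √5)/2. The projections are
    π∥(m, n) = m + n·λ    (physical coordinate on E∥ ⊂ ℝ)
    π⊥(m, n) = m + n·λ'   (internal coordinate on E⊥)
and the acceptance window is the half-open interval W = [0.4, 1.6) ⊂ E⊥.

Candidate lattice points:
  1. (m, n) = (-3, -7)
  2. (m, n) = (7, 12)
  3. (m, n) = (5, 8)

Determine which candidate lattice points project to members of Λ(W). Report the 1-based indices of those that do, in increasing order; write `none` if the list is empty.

1

Numerically λ ≈ 1.6180 and λ' = −1/λ ≈ -0.6180.
candidate 1: (m,n)=(-3,-7) → π∥ = -3-7·λ ≈ -14.3262, π⊥ = -3-7·λ' ≈ 1.3262 ∈ [0.4, 1.6) ⇒ IN Λ
candidate 2: (m,n)=(7,12) → π∥ = 7+12·λ ≈ 26.4164, π⊥ = 7+12·λ' ≈ -0.4164 ∉ [0.4, 1.6) ⇒ out
candidate 3: (m,n)=(5,8) → π∥ = 5+8·λ ≈ 17.9443, π⊥ = 5+8·λ' ≈ 0.0557 ∉ [0.4, 1.6) ⇒ out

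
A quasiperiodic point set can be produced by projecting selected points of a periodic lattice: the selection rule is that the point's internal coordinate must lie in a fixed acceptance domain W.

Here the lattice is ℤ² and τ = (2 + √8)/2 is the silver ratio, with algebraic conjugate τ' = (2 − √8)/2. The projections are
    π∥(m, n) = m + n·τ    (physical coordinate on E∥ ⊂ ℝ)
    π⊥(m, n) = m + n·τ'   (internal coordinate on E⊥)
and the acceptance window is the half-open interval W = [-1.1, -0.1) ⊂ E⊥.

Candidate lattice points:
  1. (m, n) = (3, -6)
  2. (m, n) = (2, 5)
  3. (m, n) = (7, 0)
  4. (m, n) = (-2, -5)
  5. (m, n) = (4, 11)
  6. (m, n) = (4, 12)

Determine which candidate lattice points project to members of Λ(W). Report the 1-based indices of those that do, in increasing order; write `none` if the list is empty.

5, 6

Compute τ' = (2−√8)/2 = -0.41421, so π⊥(m,n) = m -0.41421·n.
[1] lift (3,-6): star map gives 5.48528; window check -1.1 ≤ 5.48528 < -0.1 is false → out
[2] lift (2,5): star map gives -0.07107; window check -1.1 ≤ -0.07107 < -0.1 is false → out
[3] lift (7,0): star map gives 7.00000; window check -1.1 ≤ 7.00000 < -0.1 is false → out
[4] lift (-2,-5): star map gives 0.07107; window check -1.1 ≤ 0.07107 < -0.1 is false → out
[5] lift (4,11): star map gives -0.55635; window check -1.1 ≤ -0.55635 < -0.1 is true → IN Λ
[6] lift (4,12): star map gives -0.97056; window check -1.1 ≤ -0.97056 < -0.1 is true → IN Λ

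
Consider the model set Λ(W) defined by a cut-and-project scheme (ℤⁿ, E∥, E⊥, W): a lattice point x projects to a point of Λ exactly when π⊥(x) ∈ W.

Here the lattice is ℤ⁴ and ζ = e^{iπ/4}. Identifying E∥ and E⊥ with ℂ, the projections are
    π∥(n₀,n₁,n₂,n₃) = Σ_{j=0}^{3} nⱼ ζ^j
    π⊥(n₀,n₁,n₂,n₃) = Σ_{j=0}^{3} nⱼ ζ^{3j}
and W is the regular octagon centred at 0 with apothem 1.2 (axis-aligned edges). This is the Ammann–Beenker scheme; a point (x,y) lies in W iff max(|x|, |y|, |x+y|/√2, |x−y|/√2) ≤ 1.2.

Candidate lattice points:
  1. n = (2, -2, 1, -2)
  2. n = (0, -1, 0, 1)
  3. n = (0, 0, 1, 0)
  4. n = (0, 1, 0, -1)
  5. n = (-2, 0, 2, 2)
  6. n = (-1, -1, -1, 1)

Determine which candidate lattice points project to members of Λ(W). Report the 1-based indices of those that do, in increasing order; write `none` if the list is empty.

3, 5, 6

Internal map: ζ^{3j} for j=0..3 gives (1,0), (−√2/2,√2/2), (0,−1), (√2/2,√2/2).
candidate 1: n = (2, -2, 1, -2) → π⊥ ≈ (+2.0000, -3.8284); max(|x|,|y|,|x±y|/√2) = 4.1213 > 1.2 ⇒ ∉ W
candidate 2: n = (0, -1, 0, 1) → π⊥ ≈ (+1.4142, +0.0000); max(|x|,|y|,|x±y|/√2) = 1.4142 > 1.2 ⇒ ∉ W
candidate 3: n = (0, 0, 1, 0) → π⊥ ≈ (+0.0000, -1.0000); max(|x|,|y|,|x±y|/√2) = 1.0000 ≤ 1.2 ⇒ ∈ W
candidate 4: n = (0, 1, 0, -1) → π⊥ ≈ (-1.4142, +0.0000); max(|x|,|y|,|x±y|/√2) = 1.4142 > 1.2 ⇒ ∉ W
candidate 5: n = (-2, 0, 2, 2) → π⊥ ≈ (-0.5858, -0.5858); max(|x|,|y|,|x±y|/√2) = 0.8284 ≤ 1.2 ⇒ ∈ W
candidate 6: n = (-1, -1, -1, 1) → π⊥ ≈ (+0.4142, +1.0000); max(|x|,|y|,|x±y|/√2) = 1.0000 ≤ 1.2 ⇒ ∈ W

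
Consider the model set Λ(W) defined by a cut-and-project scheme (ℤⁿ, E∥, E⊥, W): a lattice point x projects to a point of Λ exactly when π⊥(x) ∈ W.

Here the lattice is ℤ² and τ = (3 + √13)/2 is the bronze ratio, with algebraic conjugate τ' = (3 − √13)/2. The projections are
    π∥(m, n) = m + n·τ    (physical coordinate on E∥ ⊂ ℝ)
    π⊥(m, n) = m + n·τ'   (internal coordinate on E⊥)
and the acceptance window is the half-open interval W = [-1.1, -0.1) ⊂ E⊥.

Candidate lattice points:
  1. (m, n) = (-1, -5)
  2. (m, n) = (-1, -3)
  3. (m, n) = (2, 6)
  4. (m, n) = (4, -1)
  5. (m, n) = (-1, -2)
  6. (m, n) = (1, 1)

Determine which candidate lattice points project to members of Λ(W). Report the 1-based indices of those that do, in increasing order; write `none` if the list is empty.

Compute τ' = (3−√13)/2 = -0.30278, so π⊥(m,n) = m -0.30278·n.
[1] lift (-1,-5): star map gives 0.51388; window check -1.1 ≤ 0.51388 < -0.1 is false → out
[2] lift (-1,-3): star map gives -0.09167; window check -1.1 ≤ -0.09167 < -0.1 is false → out
[3] lift (2,6): star map gives 0.18335; window check -1.1 ≤ 0.18335 < -0.1 is false → out
[4] lift (4,-1): star map gives 4.30278; window check -1.1 ≤ 4.30278 < -0.1 is false → out
[5] lift (-1,-2): star map gives -0.39445; window check -1.1 ≤ -0.39445 < -0.1 is true → IN Λ
[6] lift (1,1): star map gives 0.69722; window check -1.1 ≤ 0.69722 < -0.1 is false → out

5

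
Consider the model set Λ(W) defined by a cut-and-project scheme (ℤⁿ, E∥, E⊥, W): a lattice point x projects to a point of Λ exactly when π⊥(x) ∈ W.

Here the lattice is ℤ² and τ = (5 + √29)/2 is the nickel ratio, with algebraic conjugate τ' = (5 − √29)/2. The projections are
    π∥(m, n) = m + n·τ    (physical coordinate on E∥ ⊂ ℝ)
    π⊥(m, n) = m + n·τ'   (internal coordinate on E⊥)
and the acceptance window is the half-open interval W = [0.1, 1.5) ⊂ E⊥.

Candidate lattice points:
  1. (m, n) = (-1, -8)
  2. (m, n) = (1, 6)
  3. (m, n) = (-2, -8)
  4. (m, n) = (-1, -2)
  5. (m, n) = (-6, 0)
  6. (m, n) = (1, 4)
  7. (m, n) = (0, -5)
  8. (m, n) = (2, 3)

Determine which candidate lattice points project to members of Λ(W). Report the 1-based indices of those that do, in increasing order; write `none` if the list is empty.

1, 6, 7, 8

Numerically τ ≈ 5.19258 and τ' = −1/τ ≈ -0.19258.
[1] lift (-1,-8): star map gives 0.54066; window check 0.1 ≤ 0.54066 < 1.5 is true → IN Λ
[2] lift (1,6): star map gives -0.15549; window check 0.1 ≤ -0.15549 < 1.5 is false → out
[3] lift (-2,-8): star map gives -0.45934; window check 0.1 ≤ -0.45934 < 1.5 is false → out
[4] lift (-1,-2): star map gives -0.61484; window check 0.1 ≤ -0.61484 < 1.5 is false → out
[5] lift (-6,0): star map gives -6.00000; window check 0.1 ≤ -6.00000 < 1.5 is false → out
[6] lift (1,4): star map gives 0.22967; window check 0.1 ≤ 0.22967 < 1.5 is true → IN Λ
[7] lift (0,-5): star map gives 0.96291; window check 0.1 ≤ 0.96291 < 1.5 is true → IN Λ
[8] lift (2,3): star map gives 1.42225; window check 0.1 ≤ 1.42225 < 1.5 is true → IN Λ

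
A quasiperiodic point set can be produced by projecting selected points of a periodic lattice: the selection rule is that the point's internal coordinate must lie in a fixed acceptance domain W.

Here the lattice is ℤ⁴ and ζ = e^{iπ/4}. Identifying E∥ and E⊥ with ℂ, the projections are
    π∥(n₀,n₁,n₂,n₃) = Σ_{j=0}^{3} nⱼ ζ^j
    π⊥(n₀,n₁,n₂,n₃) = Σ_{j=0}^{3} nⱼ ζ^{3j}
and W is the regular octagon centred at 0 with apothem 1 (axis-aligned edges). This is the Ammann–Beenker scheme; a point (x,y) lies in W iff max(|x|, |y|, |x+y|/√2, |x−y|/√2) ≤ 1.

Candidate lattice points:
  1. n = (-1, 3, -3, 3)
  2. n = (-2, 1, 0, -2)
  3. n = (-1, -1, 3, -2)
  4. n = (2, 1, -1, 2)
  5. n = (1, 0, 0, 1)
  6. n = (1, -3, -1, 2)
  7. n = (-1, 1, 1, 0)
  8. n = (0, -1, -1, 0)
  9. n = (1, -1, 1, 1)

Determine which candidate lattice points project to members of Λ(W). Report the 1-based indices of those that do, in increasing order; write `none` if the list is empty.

8

Internal map: ζ^{3j} for j=0..3 gives (1,0), (−√2/2,√2/2), (0,−1), (√2/2,√2/2).
#1 (-1, 3, -3, 3): internal (-1.00000, 7.24264); octagon support 7.24264 vs apothem 1 → ∉ W
#2 (-2, 1, 0, -2): internal (-4.12132, -0.70711); octagon support 4.12132 vs apothem 1 → ∉ W
#3 (-1, -1, 3, -2): internal (-1.70711, -5.12132); octagon support 5.12132 vs apothem 1 → ∉ W
#4 (2, 1, -1, 2): internal (2.70711, 3.12132); octagon support 4.12132 vs apothem 1 → ∉ W
#5 (1, 0, 0, 1): internal (1.70711, 0.70711); octagon support 1.70711 vs apothem 1 → ∉ W
#6 (1, -3, -1, 2): internal (4.53553, 0.29289); octagon support 4.53553 vs apothem 1 → ∉ W
#7 (-1, 1, 1, 0): internal (-1.70711, -0.29289); octagon support 1.70711 vs apothem 1 → ∉ W
#8 (0, -1, -1, 0): internal (0.70711, 0.29289); octagon support 0.70711 vs apothem 1 → ∈ W
#9 (1, -1, 1, 1): internal (2.41421, -1.00000); octagon support 2.41421 vs apothem 1 → ∉ W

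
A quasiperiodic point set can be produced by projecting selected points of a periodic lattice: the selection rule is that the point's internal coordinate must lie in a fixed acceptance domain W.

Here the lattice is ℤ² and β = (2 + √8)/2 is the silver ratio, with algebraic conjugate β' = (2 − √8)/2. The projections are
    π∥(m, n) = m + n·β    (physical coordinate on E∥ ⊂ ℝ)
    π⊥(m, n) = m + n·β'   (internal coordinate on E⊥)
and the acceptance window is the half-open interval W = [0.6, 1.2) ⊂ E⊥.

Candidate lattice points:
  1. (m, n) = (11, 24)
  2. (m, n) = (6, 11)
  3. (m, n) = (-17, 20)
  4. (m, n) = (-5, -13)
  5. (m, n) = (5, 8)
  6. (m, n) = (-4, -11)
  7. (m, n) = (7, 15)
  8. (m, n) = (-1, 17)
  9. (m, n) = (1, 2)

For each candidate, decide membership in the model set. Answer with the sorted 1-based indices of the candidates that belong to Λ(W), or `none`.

Compute β' = (2−√8)/2 = -0.414214, so π⊥(m,n) = m -0.414214·n.
#1 (11,24): internal coord 11 + (24)·β' = +1.058875; +1.058875 ∈ [0.6, 1.2) → IN Λ
#2 (6,11): internal coord 6 + (11)·β' = +1.443651; +1.443651 ∉ [0.6, 1.2) → out
#3 (-17,20): internal coord -17 + (20)·β' = -25.284271; -25.284271 ∉ [0.6, 1.2) → out
#4 (-5,-13): internal coord -5 + (-13)·β' = +0.384776; +0.384776 ∉ [0.6, 1.2) → out
#5 (5,8): internal coord 5 + (8)·β' = +1.686292; +1.686292 ∉ [0.6, 1.2) → out
#6 (-4,-11): internal coord -4 + (-11)·β' = +0.556349; +0.556349 ∉ [0.6, 1.2) → out
#7 (7,15): internal coord 7 + (15)·β' = +0.786797; +0.786797 ∈ [0.6, 1.2) → IN Λ
#8 (-1,17): internal coord -1 + (17)·β' = -8.041631; -8.041631 ∉ [0.6, 1.2) → out
#9 (1,2): internal coord 1 + (2)·β' = +0.171573; +0.171573 ∉ [0.6, 1.2) → out

1, 7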